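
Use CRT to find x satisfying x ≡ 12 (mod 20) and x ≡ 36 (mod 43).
552

Using Chinese Remainder Theorem:
M = 20 × 43 = 860
M1 = 43, M2 = 20
y1 = 43^(-1) mod 20 = 7
y2 = 20^(-1) mod 43 = 28
x = (12×43×7 + 36×20×28) mod 860 = 552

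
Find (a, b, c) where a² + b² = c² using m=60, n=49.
(1199, 5880, 6001)

Euclid's formula: a = m² - n², b = 2mn, c = m² + n²
m = 60, n = 49
a = 60² - 49² = 3600 - 2401 = 1199
b = 2 × 60 × 49 = 5880
c = 60² + 49² = 3600 + 2401 = 6001
Verification: 1199² + 5880² = 1437601 + 34574400 = 36012001 = 6001² ✓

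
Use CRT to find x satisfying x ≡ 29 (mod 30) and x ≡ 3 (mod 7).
59

Using Chinese Remainder Theorem:
M = 30 × 7 = 210
M1 = 7, M2 = 30
y1 = 7^(-1) mod 30 = 13
y2 = 30^(-1) mod 7 = 4
x = (29×7×13 + 3×30×4) mod 210 = 59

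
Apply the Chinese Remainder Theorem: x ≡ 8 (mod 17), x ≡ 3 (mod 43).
433

Using Chinese Remainder Theorem:
M = 17 × 43 = 731
M1 = 43, M2 = 17
y1 = 43^(-1) mod 17 = 2
y2 = 17^(-1) mod 43 = 38
x = (8×43×2 + 3×17×38) mod 731 = 433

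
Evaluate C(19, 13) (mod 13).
1

Using Lucas' theorem:
Write n=19 and k=13 in base 13:
n in base 13: [1, 6]
k in base 13: [1, 0]
C(19,13) mod 13 = ∏ C(n_i, k_i) mod 13
Digit binomials (mod 13): C(1,1) = 1; C(6,0) = 1
Product: 1 × 1 = 1 ≡ 1 (mod 13)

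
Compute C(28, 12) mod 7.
0

Using Lucas' theorem:
Write n=28 and k=12 in base 7:
n in base 7: [4, 0]
k in base 7: [1, 5]
C(28,12) mod 7 = ∏ C(n_i, k_i) mod 7
Digit binomials (mod 7): C(4,1) = 4; C(0,5) = 0 (k_i > n_i)
Product: 4 × 0 = 0 ≡ 0 (mod 7)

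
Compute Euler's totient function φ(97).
96

97 = 97
φ(n) = n × ∏(1 - 1/p) for each prime p dividing n
φ(97) = 97 × (1 - 1/97) = 96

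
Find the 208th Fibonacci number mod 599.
289

Matrix identity: Q^n = [[F_(n+1), F_n], [F_n, F_(n-1)]] with Q = [[1,1],[1,0]].
n = 208 = 11010000₂. Square-and-multiply, entries mod 599:
Q^1 = [[1,1],[1,0]]
Q^3 = (Q^1)²·Q = [[3,2],[2,1]]
Q^6 = (Q^3)² = [[13,8],[8,5]]
Q^13 = (Q^6)²·Q = [[377,233],[233,144]]
Q^26 = (Q^13)² = [[545,395],[395,150]]
Q^52 = (Q^26)² = [[206,183],[183,23]]
Q^104 = (Q^52)² = [[451,576],[576,474]]
Q^208 = (Q^104)² = [[270,289],[289,580]]
F_208 mod 599 = Q^208[0][1] = 289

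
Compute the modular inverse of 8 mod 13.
5

gcd(8, 13) = 1, so the inverse exists.
Extended Euclidean algorithm on (13, 8):
13 = 1 × 8 + 5  ⟹  5 = (1)·13 + (-1)·8
8 = 1 × 5 + 3  ⟹  3 = (-1)·13 + (2)·8
5 = 1 × 3 + 2  ⟹  2 = (2)·13 + (-3)·8
3 = 1 × 2 + 1  ⟹  1 = (-3)·13 + (5)·8
So (5)·8 ≡ 1 (mod 13), i.e. 8^(-1) ≡ 5 (mod 13).
Check: 8 × 5 = 40 ≡ 1 (mod 13)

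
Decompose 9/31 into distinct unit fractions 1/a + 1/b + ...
1/4 + 1/25 + 1/3100

Greedy algorithm:
9/31: ceiling(31/9) = 4, use 1/4
5/124: ceiling(124/5) = 25, use 1/25
1/3100: ceiling(3100/1) = 3100, use 1/3100
Result: 9/31 = 1/4 + 1/25 + 1/3100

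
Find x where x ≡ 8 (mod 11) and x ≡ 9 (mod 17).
162

Using Chinese Remainder Theorem:
M = 11 × 17 = 187
M1 = 17, M2 = 11
y1 = 17^(-1) mod 11 = 2
y2 = 11^(-1) mod 17 = 14
x = (8×17×2 + 9×11×14) mod 187 = 162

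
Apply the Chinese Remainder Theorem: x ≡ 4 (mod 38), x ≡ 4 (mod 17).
4

Using Chinese Remainder Theorem:
M = 38 × 17 = 646
M1 = 17, M2 = 38
y1 = 17^(-1) mod 38 = 9
y2 = 38^(-1) mod 17 = 13
x = (4×17×9 + 4×38×13) mod 646 = 4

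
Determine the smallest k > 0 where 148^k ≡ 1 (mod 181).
45

181 is prime, so ord(148) divides φ(181) = 180.
Divisors of 180: 1, 2, 3, 4, 5, 6, 9, 10, 12, 15, 18, 20, 30, 36, 45, 60, 90, 180.
Repeated squaring: 148^1 ≡ 148, 148^2 ≡ 3, 148^4 ≡ 9, 148^8 ≡ 81, 148^16 ≡ 45, 148^32 ≡ 34, 148^64 ≡ 70, 148^128 ≡ 13 (mod 181).
Test 148^d mod 181 for each divisor d in increasing order:
148^1 ≡ 148
148^2 ≡ 3
148^3 = 148^2·148^1 ≡ 82
148^4 ≡ 9
148^5 = 148^4·148^1 ≡ 65
148^6 = 148^4·148^2 ≡ 27
148^9 = 148^8·148^1 ≡ 42
148^10 = 148^8·148^2 ≡ 62
148^12 = 148^8·148^4 ≡ 5
148^15 = 148^8·148^4·148^2·148^1 ≡ 48
148^18 = 148^16·148^2 ≡ 135
148^20 = 148^16·148^4 ≡ 43
148^30 = 148^16·148^8·148^4·148^2 ≡ 132
148^36 = 148^32·148^4 ≡ 125
148^45 = 148^32·148^8·148^4·148^1 ≡ 1  ← first divisor giving 1
The order is 45.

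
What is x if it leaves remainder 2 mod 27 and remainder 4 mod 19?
137

Using Chinese Remainder Theorem:
M = 27 × 19 = 513
M1 = 19, M2 = 27
y1 = 19^(-1) mod 27 = 10
y2 = 27^(-1) mod 19 = 12
x = (2×19×10 + 4×27×12) mod 513 = 137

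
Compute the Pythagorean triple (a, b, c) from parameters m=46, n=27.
(1387, 2484, 2845)

Euclid's formula: a = m² - n², b = 2mn, c = m² + n²
m = 46, n = 27
a = 46² - 27² = 2116 - 729 = 1387
b = 2 × 46 × 27 = 2484
c = 46² + 27² = 2116 + 729 = 2845
Verification: 1387² + 2484² = 1923769 + 6170256 = 8094025 = 2845² ✓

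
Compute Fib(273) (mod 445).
123

Matrix identity: Q^n = [[F_(n+1), F_n], [F_n, F_(n-1)]] with Q = [[1,1],[1,0]].
n = 273 = 100010001₂. Square-and-multiply, entries mod 445:
Q^1 = [[1,1],[1,0]]
Q^2 = (Q^1)² = [[2,1],[1,1]]
Q^4 = (Q^2)² = [[5,3],[3,2]]
Q^8 = (Q^4)² = [[34,21],[21,13]]
Q^17 = (Q^8)²·Q = [[359,262],[262,97]]
Q^34 = (Q^17)² = [[390,212],[212,178]]
Q^68 = (Q^34)² = [[354,266],[266,88]]
Q^136 = (Q^68)² = [[272,92],[92,180]]
Q^273 = (Q^136)²·Q = [[322,123],[123,199]]
F_273 mod 445 = Q^273[0][1] = 123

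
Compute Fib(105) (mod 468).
286

Matrix identity: Q^n = [[F_(n+1), F_n], [F_n, F_(n-1)]] with Q = [[1,1],[1,0]].
n = 105 = 1101001₂. Square-and-multiply, entries mod 468:
Q^1 = [[1,1],[1,0]]
Q^3 = (Q^1)²·Q = [[3,2],[2,1]]
Q^6 = (Q^3)² = [[13,8],[8,5]]
Q^13 = (Q^6)²·Q = [[377,233],[233,144]]
Q^26 = (Q^13)² = [[326,181],[181,145]]
Q^52 = (Q^26)² = [[41,75],[75,434]]
Q^105 = (Q^52)²·Q = [[343,286],[286,57]]
F_105 mod 468 = Q^105[0][1] = 286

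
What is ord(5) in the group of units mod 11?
5

11 is prime, so ord(5) divides φ(11) = 10.
Divisors of 10: 1, 2, 5, 10.
Repeated squaring: 5^1 ≡ 5, 5^2 ≡ 3, 5^4 ≡ 9, 5^8 ≡ 4 (mod 11).
Test 5^d mod 11 for each divisor d in increasing order:
5^1 ≡ 5
5^2 ≡ 3
5^5 = 5^4·5^1 ≡ 1  ← first divisor giving 1
The order is 5.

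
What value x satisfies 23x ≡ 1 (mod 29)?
24

gcd(23, 29) = 1, so the inverse exists.
Extended Euclidean algorithm on (29, 23):
29 = 1 × 23 + 6  ⟹  6 = (1)·29 + (-1)·23
23 = 3 × 6 + 5  ⟹  5 = (-3)·29 + (4)·23
6 = 1 × 5 + 1  ⟹  1 = (4)·29 + (-5)·23
So (-5)·23 ≡ 1 (mod 29), i.e. 23^(-1) ≡ -5 ≡ 24 (mod 29).
Check: 23 × 24 = 552 ≡ 1 (mod 29)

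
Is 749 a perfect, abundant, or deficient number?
deficient

Proper divisors of 749: sum = 1 + 7 + 107 = 115
Since 115 < 749, 749 is deficient.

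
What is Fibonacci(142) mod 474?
413

Matrix identity: Q^n = [[F_(n+1), F_n], [F_n, F_(n-1)]] with Q = [[1,1],[1,0]].
n = 142 = 10001110₂. Square-and-multiply, entries mod 474:
Q^1 = [[1,1],[1,0]]
Q^2 = (Q^1)² = [[2,1],[1,1]]
Q^4 = (Q^2)² = [[5,3],[3,2]]
Q^8 = (Q^4)² = [[34,21],[21,13]]
Q^17 = (Q^8)²·Q = [[214,175],[175,39]]
Q^35 = (Q^17)²·Q = [[300,107],[107,193]]
Q^71 = (Q^35)²·Q = [[150,13],[13,137]]
Q^142 = (Q^71)² = [[391,413],[413,452]]
F_142 mod 474 = Q^142[0][1] = 413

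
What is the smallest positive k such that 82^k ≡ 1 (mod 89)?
88

89 is prime, so ord(82) divides φ(89) = 88.
Divisors of 88: 1, 2, 4, 8, 11, 22, 44, 88.
Repeated squaring: 82^1 ≡ 82, 82^2 ≡ 49, 82^4 ≡ 87, 82^8 ≡ 4, 82^16 ≡ 16, 82^32 ≡ 78, 82^64 ≡ 32 (mod 89).
Test 82^d mod 89 for each divisor d in increasing order:
82^1 ≡ 82
82^2 ≡ 49
82^4 ≡ 87
82^8 ≡ 4
82^11 = 82^8·82^2·82^1 ≡ 52
82^22 = 82^16·82^4·82^2 ≡ 34
82^44 = 82^32·82^8·82^4 ≡ 88
82^88 = 82^64·82^16·82^8 ≡ 1  ← first divisor giving 1
The order is 88.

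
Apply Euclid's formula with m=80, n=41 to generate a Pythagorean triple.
(4719, 6560, 8081)

Euclid's formula: a = m² - n², b = 2mn, c = m² + n²
m = 80, n = 41
a = 80² - 41² = 6400 - 1681 = 4719
b = 2 × 80 × 41 = 6560
c = 80² + 41² = 6400 + 1681 = 8081
Verification: 4719² + 6560² = 22268961 + 43033600 = 65302561 = 8081² ✓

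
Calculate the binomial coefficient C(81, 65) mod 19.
0

Using Lucas' theorem:
Write n=81 and k=65 in base 19:
n in base 19: [4, 5]
k in base 19: [3, 8]
C(81,65) mod 19 = ∏ C(n_i, k_i) mod 19
Digit binomials (mod 19): C(4,3) = 4; C(5,8) = 0 (k_i > n_i)
Product: 4 × 0 = 0 ≡ 0 (mod 19)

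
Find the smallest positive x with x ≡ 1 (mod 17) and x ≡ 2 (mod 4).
18

Using Chinese Remainder Theorem:
M = 17 × 4 = 68
M1 = 4, M2 = 17
y1 = 4^(-1) mod 17 = 13
y2 = 17^(-1) mod 4 = 1
x = (1×4×13 + 2×17×1) mod 68 = 18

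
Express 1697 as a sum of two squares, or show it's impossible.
4² + 41² (a=4, b=41)

Factorization: 1697 = 1697
By Fermat: n is sum of two squares iff every prime p ≡ 3 (mod 4) appears to even power.
All primes ≡ 3 (mod 4) appear to even power.
Search a = 0, 1, 2, … for 1697 - a² a perfect square: first hit at a = 4: 1697 - 16 = 1681 = 41².
1697 = 4² + 41² = 16 + 1681 ✓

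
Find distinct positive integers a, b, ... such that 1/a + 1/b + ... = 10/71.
1/8 + 1/64 + 1/4544

Greedy algorithm:
10/71: ceiling(71/10) = 8, use 1/8
9/568: ceiling(568/9) = 64, use 1/64
1/4544: ceiling(4544/1) = 4544, use 1/4544
Result: 10/71 = 1/8 + 1/64 + 1/4544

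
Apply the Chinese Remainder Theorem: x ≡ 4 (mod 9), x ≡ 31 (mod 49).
31

Using Chinese Remainder Theorem:
M = 9 × 49 = 441
M1 = 49, M2 = 9
y1 = 49^(-1) mod 9 = 7
y2 = 9^(-1) mod 49 = 11
x = (4×49×7 + 31×9×11) mod 441 = 31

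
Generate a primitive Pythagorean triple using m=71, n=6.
(5005, 852, 5077)

Euclid's formula: a = m² - n², b = 2mn, c = m² + n²
m = 71, n = 6
a = 71² - 6² = 5041 - 36 = 5005
b = 2 × 71 × 6 = 852
c = 71² + 6² = 5041 + 36 = 5077
Verification: 5005² + 852² = 25050025 + 725904 = 25775929 = 5077² ✓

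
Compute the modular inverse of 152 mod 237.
92

gcd(152, 237) = 1, so the inverse exists.
Extended Euclidean algorithm on (237, 152):
237 = 1 × 152 + 85  ⟹  85 = (1)·237 + (-1)·152
152 = 1 × 85 + 67  ⟹  67 = (-1)·237 + (2)·152
85 = 1 × 67 + 18  ⟹  18 = (2)·237 + (-3)·152
67 = 3 × 18 + 13  ⟹  13 = (-7)·237 + (11)·152
18 = 1 × 13 + 5  ⟹  5 = (9)·237 + (-14)·152
13 = 2 × 5 + 3  ⟹  3 = (-25)·237 + (39)·152
5 = 1 × 3 + 2  ⟹  2 = (34)·237 + (-53)·152
3 = 1 × 2 + 1  ⟹  1 = (-59)·237 + (92)·152
So (92)·152 ≡ 1 (mod 237), i.e. 152^(-1) ≡ 92 (mod 237).
Check: 152 × 92 = 13984 ≡ 1 (mod 237)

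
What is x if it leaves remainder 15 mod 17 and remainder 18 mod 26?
304

Using Chinese Remainder Theorem:
M = 17 × 26 = 442
M1 = 26, M2 = 17
y1 = 26^(-1) mod 17 = 2
y2 = 17^(-1) mod 26 = 23
x = (15×26×2 + 18×17×23) mod 442 = 304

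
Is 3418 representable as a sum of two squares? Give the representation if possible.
13² + 57² (a=13, b=57)

Factorization: 3418 = 2 × 1709
By Fermat: n is sum of two squares iff every prime p ≡ 3 (mod 4) appears to even power.
All primes ≡ 3 (mod 4) appear to even power.
Search a = 0, 1, 2, … for 3418 - a² a perfect square: first hit at a = 13: 3418 - 169 = 3249 = 57².
3418 = 13² + 57² = 169 + 3249 ✓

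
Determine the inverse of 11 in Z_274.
25

gcd(11, 274) = 1, so the inverse exists.
Extended Euclidean algorithm on (274, 11):
274 = 24 × 11 + 10  ⟹  10 = (1)·274 + (-24)·11
11 = 1 × 10 + 1  ⟹  1 = (-1)·274 + (25)·11
So (25)·11 ≡ 1 (mod 274), i.e. 11^(-1) ≡ 25 (mod 274).
Check: 11 × 25 = 275 ≡ 1 (mod 274)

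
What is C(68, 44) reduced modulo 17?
0

Using Lucas' theorem:
Write n=68 and k=44 in base 17:
n in base 17: [4, 0]
k in base 17: [2, 10]
C(68,44) mod 17 = ∏ C(n_i, k_i) mod 17
Digit binomials (mod 17): C(4,2) = 6; C(0,10) = 0 (k_i > n_i)
Product: 6 × 0 = 0 ≡ 0 (mod 17)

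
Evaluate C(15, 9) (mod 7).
0

Using Lucas' theorem:
Write n=15 and k=9 in base 7:
n in base 7: [2, 1]
k in base 7: [1, 2]
C(15,9) mod 7 = ∏ C(n_i, k_i) mod 7
Digit binomials (mod 7): C(2,1) = 2; C(1,2) = 0 (k_i > n_i)
Product: 2 × 0 = 0 ≡ 0 (mod 7)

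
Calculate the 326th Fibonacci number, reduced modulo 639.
350

Matrix identity: Q^n = [[F_(n+1), F_n], [F_n, F_(n-1)]] with Q = [[1,1],[1,0]].
n = 326 = 101000110₂. Square-and-multiply, entries mod 639:
Q^1 = [[1,1],[1,0]]
Q^2 = (Q^1)² = [[2,1],[1,1]]
Q^5 = (Q^2)²·Q = [[8,5],[5,3]]
Q^10 = (Q^5)² = [[89,55],[55,34]]
Q^20 = (Q^10)² = [[83,375],[375,347]]
Q^40 = (Q^20)² = [[544,222],[222,322]]
Q^81 = (Q^40)²·Q = [[73,160],[160,552]]
Q^163 = (Q^81)²·Q = [[573,257],[257,316]]
Q^326 = (Q^163)² = [[115,350],[350,404]]
F_326 mod 639 = Q^326[0][1] = 350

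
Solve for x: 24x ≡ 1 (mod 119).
5

gcd(24, 119) = 1, so the inverse exists.
Extended Euclidean algorithm on (119, 24):
119 = 4 × 24 + 23  ⟹  23 = (1)·119 + (-4)·24
24 = 1 × 23 + 1  ⟹  1 = (-1)·119 + (5)·24
So (5)·24 ≡ 1 (mod 119), i.e. 24^(-1) ≡ 5 (mod 119).
Check: 24 × 5 = 120 ≡ 1 (mod 119)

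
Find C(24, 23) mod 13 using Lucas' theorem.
11

Using Lucas' theorem:
Write n=24 and k=23 in base 13:
n in base 13: [1, 11]
k in base 13: [1, 10]
C(24,23) mod 13 = ∏ C(n_i, k_i) mod 13
Digit binomials (mod 13): C(1,1) = 1; C(11,10) = 11
Product: 1 × 11 = 11 ≡ 11 (mod 13)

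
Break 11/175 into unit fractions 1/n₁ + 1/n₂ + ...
1/16 + 1/2800

Greedy algorithm:
11/175: ceiling(175/11) = 16, use 1/16
1/2800: ceiling(2800/1) = 2800, use 1/2800
Result: 11/175 = 1/16 + 1/2800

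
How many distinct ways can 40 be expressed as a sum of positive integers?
37338

p(n) counts ways to write n as a sum of positive integers (order ignored).
Euler's pentagonal recurrence: p(k) = p(k-1) + p(k-2) - p(k-5) - p(k-7) + p(k-12) + p(k-15) - ... (offsets j(3j∓1)/2, signs ++--, p(0)=1, p(<0)=0).
DP table for k = 0..39: p(0)=1, p(1)=1, p(2)=2, p(3)=3, p(4)=5, p(5)=7, p(6)=11, p(7)=15, p(8)=22, p(9)=30, p(10)=42, p(11)=56, p(12)=77, p(13)=101, p(14)=135, p(15)=176, p(16)=231, p(17)=297, p(18)=385, p(19)=490, p(20)=627, p(21)=792, p(22)=1002, p(23)=1255, p(24)=1575, p(25)=1958, p(26)=2436, p(27)=3010, p(28)=3718, p(29)=4565, p(30)=5604, p(31)=6842, p(32)=8349, p(33)=10143, p(34)=12310, p(35)=14883, p(36)=17977, p(37)=21637, p(38)=26015, p(39)=31185.
Final step: p(40) = p(39) + p(38) - p(35) - p(33) + p(28) + p(25) - p(18) - p(14) + p(5) + p(0)
= 31185 + 26015 - 14883 - 10143 + 3718 + 1958 - 385 - 135 + 7 + 1
= 37338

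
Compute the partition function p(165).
172389800255

p(n) counts ways to write n as a sum of positive integers (order ignored).
Euler's pentagonal recurrence: p(k) = p(k-1) + p(k-2) - p(k-5) - p(k-7) + p(k-12) + p(k-15) - ... (offsets j(3j∓1)/2, signs ++--, p(0)=1, p(<0)=0).
DP table for k = 0..164: p(0)=1, p(1)=1, p(2)=2, p(3)=3, p(4)=5, p(5)=7, p(6)=11, p(7)=15, p(8)=22, p(9)=30, p(10)=42, p(11)=56, p(12)=77, p(13)=101, p(14)=135, p(15)=176, p(16)=231, p(17)=297, p(18)=385, p(19)=490, p(20)=627, p(21)=792, p(22)=1002, p(23)=1255, p(24)=1575, p(25)=1958, p(26)=2436, p(27)=3010, p(28)=3718, p(29)=4565, p(30)=5604, p(31)=6842, p(32)=8349, p(33)=10143, p(34)=12310, p(35)=14883, p(36)=17977, p(37)=21637, p(38)=26015, p(39)=31185, p(40)=37338, p(41)=44583, p(42)=53174, p(43)=63261, p(44)=75175, p(45)=89134, p(46)=105558, p(47)=124754, p(48)=147273, p(49)=173525, p(50)=204226, p(51)=239943, p(52)=281589, p(53)=329931, p(54)=386155, p(55)=451276, p(56)=526823, p(57)=614154, p(58)=715220, p(59)=831820, p(60)=966467, p(61)=1121505, p(62)=1300156, p(63)=1505499, p(64)=1741630, p(65)=2012558, p(66)=2323520, p(67)=2679689, p(68)=3087735, p(69)=3554345, p(70)=4087968, p(71)=4697205, p(72)=5392783, p(73)=6185689, p(74)=7089500, p(75)=8118264, p(76)=9289091, p(77)=10619863, p(78)=12132164, p(79)=13848650, p(80)=15796476, p(81)=18004327, p(82)=20506255, p(83)=23338469, p(84)=26543660, p(85)=30167357, p(86)=34262962, p(87)=38887673, p(88)=44108109, p(89)=49995925, p(90)=56634173, p(91)=64112359, p(92)=72533807, p(93)=82010177, p(94)=92669720, p(95)=104651419, p(96)=118114304, p(97)=133230930, p(98)=150198136, p(99)=169229875, p(100)=190569292, p(101)=214481126, p(102)=241265379, p(103)=271248950, p(104)=304801365, p(105)=342325709, p(106)=384276336, p(107)=431149389, p(108)=483502844, p(109)=541946240, p(110)=607163746, p(111)=679903203, p(112)=761002156, p(113)=851376628, p(114)=952050665, p(115)=1064144451, p(116)=1188908248, p(117)=1327710076, p(118)=1482074143, p(119)=1653668665, p(120)=1844349560, p(121)=2056148051, p(122)=2291320912, p(123)=2552338241, p(124)=2841940500, p(125)=3163127352, p(126)=3519222692, p(127)=3913864295, p(128)=4351078600, p(129)=4835271870, p(130)=5371315400, p(131)=5964539504, p(132)=6620830889, p(133)=7346629512, p(134)=8149040695, p(135)=9035836076, p(136)=10015581680, p(137)=11097645016, p(138)=12292341831, p(139)=13610949895, p(140)=15065878135, p(141)=16670689208, p(142)=18440293320, p(143)=20390982757, p(144)=22540654445, p(145)=24908858009, p(146)=27517052599, p(147)=30388671978, p(148)=33549419497, p(149)=37027355200, p(150)=40853235313, p(151)=45060624582, p(152)=49686288421, p(153)=54770336324, p(154)=60356673280, p(155)=66493182097, p(156)=73232243759, p(157)=80630964769, p(158)=88751778802, p(159)=97662728555, p(160)=107438159466, p(161)=118159068427, p(162)=129913904637, p(163)=142798995930, p(164)=156919475295.
Final step: p(165) = p(164) + p(163) - p(160) - p(158) + p(153) + p(150) - p(143) - p(139) + p(130) + p(125) - p(114) - p(108) + p(95) + p(88) - p(73) - p(65) + p(48) + p(39) - p(20) - p(10)
= 156919475295 + 142798995930 - 107438159466 - 88751778802 + 54770336324 + 40853235313 - 20390982757 - 13610949895 + 5371315400 + 3163127352 - 952050665 - 483502844 + 104651419 + 44108109 - 6185689 - 2012558 + 147273 + 31185 - 627 - 42
= 172389800255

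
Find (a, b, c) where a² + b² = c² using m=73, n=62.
(1485, 9052, 9173)

Euclid's formula: a = m² - n², b = 2mn, c = m² + n²
m = 73, n = 62
a = 73² - 62² = 5329 - 3844 = 1485
b = 2 × 73 × 62 = 9052
c = 73² + 62² = 5329 + 3844 = 9173
Verification: 1485² + 9052² = 2205225 + 81938704 = 84143929 = 9173² ✓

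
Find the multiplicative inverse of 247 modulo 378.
277

gcd(247, 378) = 1, so the inverse exists.
Extended Euclidean algorithm on (378, 247):
378 = 1 × 247 + 131  ⟹  131 = (1)·378 + (-1)·247
247 = 1 × 131 + 116  ⟹  116 = (-1)·378 + (2)·247
131 = 1 × 116 + 15  ⟹  15 = (2)·378 + (-3)·247
116 = 7 × 15 + 11  ⟹  11 = (-15)·378 + (23)·247
15 = 1 × 11 + 4  ⟹  4 = (17)·378 + (-26)·247
11 = 2 × 4 + 3  ⟹  3 = (-49)·378 + (75)·247
4 = 1 × 3 + 1  ⟹  1 = (66)·378 + (-101)·247
So (-101)·247 ≡ 1 (mod 378), i.e. 247^(-1) ≡ -101 ≡ 277 (mod 378).
Check: 247 × 277 = 68419 ≡ 1 (mod 378)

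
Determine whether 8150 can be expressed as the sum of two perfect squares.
Not possible

Factorization: 8150 = 2 × 5^2 × 163
By Fermat: n is sum of two squares iff every prime p ≡ 3 (mod 4) appears to even power.
Prime(s) ≡ 3 (mod 4) with odd exponent: [(163, 1)]
Therefore 8150 cannot be expressed as a² + b².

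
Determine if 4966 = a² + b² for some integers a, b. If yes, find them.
Not possible

Factorization: 4966 = 2 × 13 × 191
By Fermat: n is sum of two squares iff every prime p ≡ 3 (mod 4) appears to even power.
Prime(s) ≡ 3 (mod 4) with odd exponent: [(191, 1)]
Therefore 4966 cannot be expressed as a² + b².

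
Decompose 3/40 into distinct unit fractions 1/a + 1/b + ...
1/14 + 1/280

Greedy algorithm:
3/40: ceiling(40/3) = 14, use 1/14
1/280: ceiling(280/1) = 280, use 1/280
Result: 3/40 = 1/14 + 1/280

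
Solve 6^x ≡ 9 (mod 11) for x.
4

Baby-step giant-step with step n = ⌈√11⌉ = 4.
Baby steps 6^j mod 11 (j:value) for j=0..3: 0:1, 1:6, 2:3, 3:7.
Giant-step multiplier: 6^(-4) ≡ 6^(10-4) = 6^6 ≡ 5 (mod 11).
Giant steps γ_i = 9·5^i mod 11: γ_0=9, γ_1=1 (in table at j=0).
x = i·n + j = 1·4 + 0 = 4.
Check: 6^4 ≡ 9 (mod 11).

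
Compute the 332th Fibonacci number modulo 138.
135

Matrix identity: Q^n = [[F_(n+1), F_n], [F_n, F_(n-1)]] with Q = [[1,1],[1,0]].
n = 332 = 101001100₂. Square-and-multiply, entries mod 138:
Q^1 = [[1,1],[1,0]]
Q^2 = (Q^1)² = [[2,1],[1,1]]
Q^5 = (Q^2)²·Q = [[8,5],[5,3]]
Q^10 = (Q^5)² = [[89,55],[55,34]]
Q^20 = (Q^10)² = [[44,3],[3,41]]
Q^41 = (Q^20)²·Q = [[130,13],[13,117]]
Q^83 = (Q^41)²·Q = [[132,95],[95,37]]
Q^166 = (Q^83)² = [[91,47],[47,44]]
Q^332 = (Q^166)² = [[2,135],[135,5]]
F_332 mod 138 = Q^332[0][1] = 135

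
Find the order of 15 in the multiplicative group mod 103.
51

103 is prime, so ord(15) divides φ(103) = 102.
Divisors of 102: 1, 2, 3, 6, 17, 34, 51, 102.
Repeated squaring: 15^1 ≡ 15, 15^2 ≡ 19, 15^4 ≡ 52, 15^8 ≡ 26, 15^16 ≡ 58, 15^32 ≡ 68, 15^64 ≡ 92 (mod 103).
Test 15^d mod 103 for each divisor d in increasing order:
15^1 ≡ 15
15^2 ≡ 19
15^3 = 15^2·15^1 ≡ 79
15^6 = 15^4·15^2 ≡ 61
15^17 = 15^16·15^1 ≡ 46
15^34 = 15^32·15^2 ≡ 56
15^51 = 15^32·15^16·15^2·15^1 ≡ 1  ← first divisor giving 1
The order is 51.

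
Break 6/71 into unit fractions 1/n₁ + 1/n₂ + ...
1/12 + 1/852

Greedy algorithm:
6/71: ceiling(71/6) = 12, use 1/12
1/852: ceiling(852/1) = 852, use 1/852
Result: 6/71 = 1/12 + 1/852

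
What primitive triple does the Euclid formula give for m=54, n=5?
(2891, 540, 2941)

Euclid's formula: a = m² - n², b = 2mn, c = m² + n²
m = 54, n = 5
a = 54² - 5² = 2916 - 25 = 2891
b = 2 × 54 × 5 = 540
c = 54² + 5² = 2916 + 25 = 2941
Verification: 2891² + 540² = 8357881 + 291600 = 8649481 = 2941² ✓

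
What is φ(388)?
192

388 = 2^2 × 97
φ(n) = n × ∏(1 - 1/p) for each prime p dividing n
φ(388) = 388 × (1 - 1/2) × (1 - 1/97) = 192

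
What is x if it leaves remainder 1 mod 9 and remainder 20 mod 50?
370

Using Chinese Remainder Theorem:
M = 9 × 50 = 450
M1 = 50, M2 = 9
y1 = 50^(-1) mod 9 = 2
y2 = 9^(-1) mod 50 = 39
x = (1×50×2 + 20×9×39) mod 450 = 370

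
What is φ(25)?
20

25 = 5^2
φ(n) = n × ∏(1 - 1/p) for each prime p dividing n
φ(25) = 25 × (1 - 1/5) = 20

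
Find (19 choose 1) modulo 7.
5

Using Lucas' theorem:
Write n=19 and k=1 in base 7:
n in base 7: [2, 5]
k in base 7: [0, 1]
C(19,1) mod 7 = ∏ C(n_i, k_i) mod 7
Digit binomials (mod 7): C(2,0) = 1; C(5,1) = 5
Product: 1 × 5 = 5 ≡ 5 (mod 7)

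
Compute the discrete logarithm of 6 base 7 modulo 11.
7

Baby-step giant-step with step n = ⌈√11⌉ = 4.
Baby steps 7^j mod 11 (j:value) for j=0..3: 0:1, 1:7, 2:5, 3:2.
Giant-step multiplier: 7^(-4) ≡ 7^(10-4) = 7^6 ≡ 4 (mod 11).
Giant steps γ_i = 6·4^i mod 11: γ_0=6, γ_1=2 (in table at j=3).
x = i·n + j = 1·4 + 3 = 7.
Check: 7^7 ≡ 6 (mod 11).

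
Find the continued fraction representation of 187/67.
[2; 1, 3, 1, 3, 1, 2]

Euclidean algorithm steps:
187 = 2 × 67 + 53
67 = 1 × 53 + 14
53 = 3 × 14 + 11
14 = 1 × 11 + 3
11 = 3 × 3 + 2
3 = 1 × 2 + 1
2 = 2 × 1 + 0
Continued fraction: [2; 1, 3, 1, 3, 1, 2]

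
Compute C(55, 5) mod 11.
0

Using Lucas' theorem:
Write n=55 and k=5 in base 11:
n in base 11: [5, 0]
k in base 11: [0, 5]
C(55,5) mod 11 = ∏ C(n_i, k_i) mod 11
Digit binomials (mod 11): C(5,0) = 1; C(0,5) = 0 (k_i > n_i)
Product: 1 × 0 = 0 ≡ 0 (mod 11)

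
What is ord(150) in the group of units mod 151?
2

151 is prime, so ord(150) divides φ(151) = 150.
Divisors of 150: 1, 2, 3, 5, 6, 10, 15, 25, 30, 50, 75, 150.
Repeated squaring: 150^1 ≡ 150, 150^2 ≡ 1, 150^4 ≡ 1, 150^8 ≡ 1, 150^16 ≡ 1, 150^32 ≡ 1, 150^64 ≡ 1, 150^128 ≡ 1 (mod 151).
Test 150^d mod 151 for each divisor d in increasing order:
150^1 ≡ 150
150^2 ≡ 1  ← first divisor giving 1
The order is 2.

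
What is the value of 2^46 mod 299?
257

Repeated squaring. Binary of 46 = 101110.
2^1 ≡ 2 (mod 299); 2^2 ≡ 4 (mod 299); 2^4 ≡ 16 (mod 299); 2^8 ≡ 256 (mod 299); 2^16 ≡ 55 (mod 299); 2^32 ≡ 35 (mod 299)
2^46 = 2^2 × 2^4 × 2^8 × 2^32 ≡ 257 (mod 299)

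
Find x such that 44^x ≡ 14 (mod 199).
10

Baby-step giant-step with step n = ⌈√199⌉ = 15.
Baby steps 44^j mod 199 (j:value) for j=0..14: 0:1, 1:44, 2:145, 3:12, 4:130, 5:148, 6:144, 7:167, 8:184, 9:136, 10:14, 11:19, 12:40, 13:168, 14:29.
h = 14 is already in the table at j=10, so x = 10.
Check: 44^10 ≡ 14 (mod 199).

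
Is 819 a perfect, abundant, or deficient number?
deficient

Proper divisors of 819: sum = 1 + 3 + 7 + 9 + 13 + 21 + 39 + 63 + 91 + 117 + 273 = 637
Since 637 < 819, 819 is deficient.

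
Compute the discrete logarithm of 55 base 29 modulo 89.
22

Baby-step giant-step with step n = ⌈√89⌉ = 10.
Baby steps 29^j mod 89 (j:value) for j=0..9: 0:1, 1:29, 2:40, 3:3, 4:87, 5:31, 6:9, 7:83, 8:4, 9:27.
Giant-step multiplier: 29^(-10) ≡ 29^(88-10) = 29^78 ≡ 84 (mod 89).
Giant steps γ_i = 55·84^i mod 89: γ_0=55, γ_1=81, γ_2=40 (in table at j=2).
x = i·n + j = 2·10 + 2 = 22.
Check: 29^22 ≡ 55 (mod 89).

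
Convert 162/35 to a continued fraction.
[4; 1, 1, 1, 2, 4]

Euclidean algorithm steps:
162 = 4 × 35 + 22
35 = 1 × 22 + 13
22 = 1 × 13 + 9
13 = 1 × 9 + 4
9 = 2 × 4 + 1
4 = 4 × 1 + 0
Continued fraction: [4; 1, 1, 1, 2, 4]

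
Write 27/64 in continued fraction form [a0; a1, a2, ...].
[0; 2, 2, 1, 2, 3]

Euclidean algorithm steps:
27 = 0 × 64 + 27
64 = 2 × 27 + 10
27 = 2 × 10 + 7
10 = 1 × 7 + 3
7 = 2 × 3 + 1
3 = 3 × 1 + 0
Continued fraction: [0; 2, 2, 1, 2, 3]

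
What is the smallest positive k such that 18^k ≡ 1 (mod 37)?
36

37 is prime, so ord(18) divides φ(37) = 36.
Divisors of 36: 1, 2, 3, 4, 6, 9, 12, 18, 36.
Repeated squaring: 18^1 ≡ 18, 18^2 ≡ 28, 18^4 ≡ 7, 18^8 ≡ 12, 18^16 ≡ 33, 18^32 ≡ 16 (mod 37).
Test 18^d mod 37 for each divisor d in increasing order:
18^1 ≡ 18
18^2 ≡ 28
18^3 = 18^2·18^1 ≡ 23
18^4 ≡ 7
18^6 = 18^4·18^2 ≡ 11
18^9 = 18^8·18^1 ≡ 31
18^12 = 18^8·18^4 ≡ 10
18^18 = 18^16·18^2 ≡ 36
18^36 = 18^32·18^4 ≡ 1  ← first divisor giving 1
The order is 36.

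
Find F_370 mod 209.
55

Matrix identity: Q^n = [[F_(n+1), F_n], [F_n, F_(n-1)]] with Q = [[1,1],[1,0]].
n = 370 = 101110010₂. Square-and-multiply, entries mod 209:
Q^1 = [[1,1],[1,0]]
Q^2 = (Q^1)² = [[2,1],[1,1]]
Q^5 = (Q^2)²·Q = [[8,5],[5,3]]
Q^11 = (Q^5)²·Q = [[144,89],[89,55]]
Q^23 = (Q^11)²·Q = [[179,24],[24,155]]
Q^46 = (Q^23)² = [[13,74],[74,148]]
Q^92 = (Q^46)² = [[2,1],[1,1]]
Q^185 = (Q^92)²·Q = [[8,5],[5,3]]
Q^370 = (Q^185)² = [[89,55],[55,34]]
F_370 mod 209 = Q^370[0][1] = 55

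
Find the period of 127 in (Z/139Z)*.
69

139 is prime, so ord(127) divides φ(139) = 138.
Divisors of 138: 1, 2, 3, 6, 23, 46, 69, 138.
Repeated squaring: 127^1 ≡ 127, 127^2 ≡ 5, 127^4 ≡ 25, 127^8 ≡ 69, 127^16 ≡ 35, 127^32 ≡ 113, 127^64 ≡ 120, 127^128 ≡ 83 (mod 139).
Test 127^d mod 139 for each divisor d in increasing order:
127^1 ≡ 127
127^2 ≡ 5
127^3 = 127^2·127^1 ≡ 79
127^6 = 127^4·127^2 ≡ 125
127^23 = 127^16·127^4·127^2·127^1 ≡ 42
127^46 = 127^32·127^8·127^4·127^2 ≡ 96
127^69 = 127^64·127^4·127^1 ≡ 1  ← first divisor giving 1
The order is 69.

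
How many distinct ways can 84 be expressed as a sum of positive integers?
26543660

p(n) counts ways to write n as a sum of positive integers (order ignored).
Euler's pentagonal recurrence: p(k) = p(k-1) + p(k-2) - p(k-5) - p(k-7) + p(k-12) + p(k-15) - ... (offsets j(3j∓1)/2, signs ++--, p(0)=1, p(<0)=0).
DP table for k = 0..83: p(0)=1, p(1)=1, p(2)=2, p(3)=3, p(4)=5, p(5)=7, p(6)=11, p(7)=15, p(8)=22, p(9)=30, p(10)=42, p(11)=56, p(12)=77, p(13)=101, p(14)=135, p(15)=176, p(16)=231, p(17)=297, p(18)=385, p(19)=490, p(20)=627, p(21)=792, p(22)=1002, p(23)=1255, p(24)=1575, p(25)=1958, p(26)=2436, p(27)=3010, p(28)=3718, p(29)=4565, p(30)=5604, p(31)=6842, p(32)=8349, p(33)=10143, p(34)=12310, p(35)=14883, p(36)=17977, p(37)=21637, p(38)=26015, p(39)=31185, p(40)=37338, p(41)=44583, p(42)=53174, p(43)=63261, p(44)=75175, p(45)=89134, p(46)=105558, p(47)=124754, p(48)=147273, p(49)=173525, p(50)=204226, p(51)=239943, p(52)=281589, p(53)=329931, p(54)=386155, p(55)=451276, p(56)=526823, p(57)=614154, p(58)=715220, p(59)=831820, p(60)=966467, p(61)=1121505, p(62)=1300156, p(63)=1505499, p(64)=1741630, p(65)=2012558, p(66)=2323520, p(67)=2679689, p(68)=3087735, p(69)=3554345, p(70)=4087968, p(71)=4697205, p(72)=5392783, p(73)=6185689, p(74)=7089500, p(75)=8118264, p(76)=9289091, p(77)=10619863, p(78)=12132164, p(79)=13848650, p(80)=15796476, p(81)=18004327, p(82)=20506255, p(83)=23338469.
Final step: p(84) = p(83) + p(82) - p(79) - p(77) + p(72) + p(69) - p(62) - p(58) + p(49) + p(44) - p(33) - p(27) + p(14) + p(7)
= 23338469 + 20506255 - 13848650 - 10619863 + 5392783 + 3554345 - 1300156 - 715220 + 173525 + 75175 - 10143 - 3010 + 135 + 15
= 26543660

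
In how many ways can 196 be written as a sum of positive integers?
2814570987591

p(n) counts ways to write n as a sum of positive integers (order ignored).
Euler's pentagonal recurrence: p(k) = p(k-1) + p(k-2) - p(k-5) - p(k-7) + p(k-12) + p(k-15) - ... (offsets j(3j∓1)/2, signs ++--, p(0)=1, p(<0)=0).
DP table for k = 0..195: p(0)=1, p(1)=1, p(2)=2, p(3)=3, p(4)=5, p(5)=7, p(6)=11, p(7)=15, p(8)=22, p(9)=30, p(10)=42, p(11)=56, p(12)=77, p(13)=101, p(14)=135, p(15)=176, p(16)=231, p(17)=297, p(18)=385, p(19)=490, p(20)=627, p(21)=792, p(22)=1002, p(23)=1255, p(24)=1575, p(25)=1958, p(26)=2436, p(27)=3010, p(28)=3718, p(29)=4565, p(30)=5604, p(31)=6842, p(32)=8349, p(33)=10143, p(34)=12310, p(35)=14883, p(36)=17977, p(37)=21637, p(38)=26015, p(39)=31185, p(40)=37338, p(41)=44583, p(42)=53174, p(43)=63261, p(44)=75175, p(45)=89134, p(46)=105558, p(47)=124754, p(48)=147273, p(49)=173525, p(50)=204226, p(51)=239943, p(52)=281589, p(53)=329931, p(54)=386155, p(55)=451276, p(56)=526823, p(57)=614154, p(58)=715220, p(59)=831820, p(60)=966467, p(61)=1121505, p(62)=1300156, p(63)=1505499, p(64)=1741630, p(65)=2012558, p(66)=2323520, p(67)=2679689, p(68)=3087735, p(69)=3554345, p(70)=4087968, p(71)=4697205, p(72)=5392783, p(73)=6185689, p(74)=7089500, p(75)=8118264, p(76)=9289091, p(77)=10619863, p(78)=12132164, p(79)=13848650, p(80)=15796476, p(81)=18004327, p(82)=20506255, p(83)=23338469, p(84)=26543660, p(85)=30167357, p(86)=34262962, p(87)=38887673, p(88)=44108109, p(89)=49995925, p(90)=56634173, p(91)=64112359, p(92)=72533807, p(93)=82010177, p(94)=92669720, p(95)=104651419, p(96)=118114304, p(97)=133230930, p(98)=150198136, p(99)=169229875, p(100)=190569292, p(101)=214481126, p(102)=241265379, p(103)=271248950, p(104)=304801365, p(105)=342325709, p(106)=384276336, p(107)=431149389, p(108)=483502844, p(109)=541946240, p(110)=607163746, p(111)=679903203, p(112)=761002156, p(113)=851376628, p(114)=952050665, p(115)=1064144451, p(116)=1188908248, p(117)=1327710076, p(118)=1482074143, p(119)=1653668665, p(120)=1844349560, p(121)=2056148051, p(122)=2291320912, p(123)=2552338241, p(124)=2841940500, p(125)=3163127352, p(126)=3519222692, p(127)=3913864295, p(128)=4351078600, p(129)=4835271870, p(130)=5371315400, p(131)=5964539504, p(132)=6620830889, p(133)=7346629512, p(134)=8149040695, p(135)=9035836076, p(136)=10015581680, p(137)=11097645016, p(138)=12292341831, p(139)=13610949895, p(140)=15065878135, p(141)=16670689208, p(142)=18440293320, p(143)=20390982757, p(144)=22540654445, p(145)=24908858009, p(146)=27517052599, p(147)=30388671978, p(148)=33549419497, p(149)=37027355200, p(150)=40853235313, p(151)=45060624582, p(152)=49686288421, p(153)=54770336324, p(154)=60356673280, p(155)=66493182097, p(156)=73232243759, p(157)=80630964769, p(158)=88751778802, p(159)=97662728555, p(160)=107438159466, p(161)=118159068427, p(162)=129913904637, p(163)=142798995930, p(164)=156919475295, p(165)=172389800255, p(166)=189334822579, p(167)=207890420102, p(168)=228204732751, p(169)=250438925115, p(170)=274768617130, p(171)=301384802048, p(172)=330495499613, p(173)=362326859895, p(174)=397125074750, p(175)=435157697830, p(176)=476715857290, p(177)=522115831195, p(178)=571701605655, p(179)=625846753120, p(180)=684957390936, p(181)=749474411781, p(182)=819876908323, p(183)=896684817527, p(184)=980462880430, p(185)=1071823774337, p(186)=1171432692373, p(187)=1280011042268, p(188)=1398341745571, p(189)=1527273599625, p(190)=1667727404093, p(191)=1820701100652, p(192)=1987276856363, p(193)=2168627105469, p(194)=2366022741845, p(195)=2580840212973.
Final step: p(196) = p(195) + p(194) - p(191) - p(189) + p(184) + p(181) - p(174) - p(170) + p(161) + p(156) - p(145) - p(139) + p(126) + p(119) - p(104) - p(96) + p(79) + p(70) - p(51) - p(41) + p(20) + p(9)
= 2580840212973 + 2366022741845 - 1820701100652 - 1527273599625 + 980462880430 + 749474411781 - 397125074750 - 274768617130 + 118159068427 + 73232243759 - 24908858009 - 13610949895 + 3519222692 + 1653668665 - 304801365 - 118114304 + 13848650 + 4087968 - 239943 - 44583 + 627 + 30
= 2814570987591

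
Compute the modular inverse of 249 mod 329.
37

gcd(249, 329) = 1, so the inverse exists.
Extended Euclidean algorithm on (329, 249):
329 = 1 × 249 + 80  ⟹  80 = (1)·329 + (-1)·249
249 = 3 × 80 + 9  ⟹  9 = (-3)·329 + (4)·249
80 = 8 × 9 + 8  ⟹  8 = (25)·329 + (-33)·249
9 = 1 × 8 + 1  ⟹  1 = (-28)·329 + (37)·249
So (37)·249 ≡ 1 (mod 329), i.e. 249^(-1) ≡ 37 (mod 329).
Check: 249 × 37 = 9213 ≡ 1 (mod 329)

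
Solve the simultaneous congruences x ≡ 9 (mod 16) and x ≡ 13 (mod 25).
313

Using Chinese Remainder Theorem:
M = 16 × 25 = 400
M1 = 25, M2 = 16
y1 = 25^(-1) mod 16 = 9
y2 = 16^(-1) mod 25 = 11
x = (9×25×9 + 13×16×11) mod 400 = 313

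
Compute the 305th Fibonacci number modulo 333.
112

Matrix identity: Q^n = [[F_(n+1), F_n], [F_n, F_(n-1)]] with Q = [[1,1],[1,0]].
n = 305 = 100110001₂. Square-and-multiply, entries mod 333:
Q^1 = [[1,1],[1,0]]
Q^2 = (Q^1)² = [[2,1],[1,1]]
Q^4 = (Q^2)² = [[5,3],[3,2]]
Q^9 = (Q^4)²·Q = [[55,34],[34,21]]
Q^19 = (Q^9)²·Q = [[105,185],[185,253]]
Q^38 = (Q^19)² = [[295,296],[296,332]]
Q^76 = (Q^38)² = [[149,111],[111,38]]
Q^152 = (Q^76)² = [[223,111],[111,112]]
Q^305 = (Q^152)²·Q = [[1,112],[112,222]]
F_305 mod 333 = Q^305[0][1] = 112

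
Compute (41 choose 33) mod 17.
0

Using Lucas' theorem:
Write n=41 and k=33 in base 17:
n in base 17: [2, 7]
k in base 17: [1, 16]
C(41,33) mod 17 = ∏ C(n_i, k_i) mod 17
Digit binomials (mod 17): C(2,1) = 2; C(7,16) = 0 (k_i > n_i)
Product: 2 × 0 = 0 ≡ 0 (mod 17)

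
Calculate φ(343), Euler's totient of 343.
294

343 = 7^3
φ(n) = n × ∏(1 - 1/p) for each prime p dividing n
φ(343) = 343 × (1 - 1/7) = 294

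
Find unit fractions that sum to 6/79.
1/14 + 1/222 + 1/61383

Greedy algorithm:
6/79: ceiling(79/6) = 14, use 1/14
5/1106: ceiling(1106/5) = 222, use 1/222
1/61383: ceiling(61383/1) = 61383, use 1/61383
Result: 6/79 = 1/14 + 1/222 + 1/61383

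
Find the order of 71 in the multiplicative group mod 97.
96

97 is prime, so ord(71) divides φ(97) = 96.
Divisors of 96: 1, 2, 3, 4, 6, 8, 12, 16, 24, 32, 48, 96.
Repeated squaring: 71^1 ≡ 71, 71^2 ≡ 94, 71^4 ≡ 9, 71^8 ≡ 81, 71^16 ≡ 62, 71^32 ≡ 61, 71^64 ≡ 35 (mod 97).
Test 71^d mod 97 for each divisor d in increasing order:
71^1 ≡ 71
71^2 ≡ 94
71^3 = 71^2·71^1 ≡ 78
71^4 ≡ 9
71^6 = 71^4·71^2 ≡ 70
71^8 ≡ 81
71^12 = 71^8·71^4 ≡ 50
71^16 ≡ 62
71^24 = 71^16·71^8 ≡ 75
71^32 ≡ 61
71^48 = 71^32·71^16 ≡ 96
71^96 = 71^64·71^32 ≡ 1  ← first divisor giving 1
The order is 96.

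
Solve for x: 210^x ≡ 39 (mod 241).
139

Baby-step giant-step with step n = ⌈√241⌉ = 16.
Baby steps 210^j mod 241 (j:value) for j=0..15: 0:1, 1:210, 2:238, 3:93, 4:9, 5:203, 6:214, 7:114, 8:81, 9:140, 10:239, 11:62, 12:6, 13:55, 14:223, 15:76.
Giant-step multiplier: 210^(-16) ≡ 210^(240-16) = 210^224 ≡ 183 (mod 241).
Giant steps γ_i = 39·183^i mod 241: γ_0=39, γ_1=148, γ_2=92, γ_3=207, γ_4=44, γ_5=99, γ_6=42, γ_7=215, γ_8=62 (in table at j=11).
x = i·n + j = 8·16 + 11 = 139.
Check: 210^139 ≡ 39 (mod 241).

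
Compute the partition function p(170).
274768617130

p(n) counts ways to write n as a sum of positive integers (order ignored).
Euler's pentagonal recurrence: p(k) = p(k-1) + p(k-2) - p(k-5) - p(k-7) + p(k-12) + p(k-15) - ... (offsets j(3j∓1)/2, signs ++--, p(0)=1, p(<0)=0).
DP table for k = 0..169: p(0)=1, p(1)=1, p(2)=2, p(3)=3, p(4)=5, p(5)=7, p(6)=11, p(7)=15, p(8)=22, p(9)=30, p(10)=42, p(11)=56, p(12)=77, p(13)=101, p(14)=135, p(15)=176, p(16)=231, p(17)=297, p(18)=385, p(19)=490, p(20)=627, p(21)=792, p(22)=1002, p(23)=1255, p(24)=1575, p(25)=1958, p(26)=2436, p(27)=3010, p(28)=3718, p(29)=4565, p(30)=5604, p(31)=6842, p(32)=8349, p(33)=10143, p(34)=12310, p(35)=14883, p(36)=17977, p(37)=21637, p(38)=26015, p(39)=31185, p(40)=37338, p(41)=44583, p(42)=53174, p(43)=63261, p(44)=75175, p(45)=89134, p(46)=105558, p(47)=124754, p(48)=147273, p(49)=173525, p(50)=204226, p(51)=239943, p(52)=281589, p(53)=329931, p(54)=386155, p(55)=451276, p(56)=526823, p(57)=614154, p(58)=715220, p(59)=831820, p(60)=966467, p(61)=1121505, p(62)=1300156, p(63)=1505499, p(64)=1741630, p(65)=2012558, p(66)=2323520, p(67)=2679689, p(68)=3087735, p(69)=3554345, p(70)=4087968, p(71)=4697205, p(72)=5392783, p(73)=6185689, p(74)=7089500, p(75)=8118264, p(76)=9289091, p(77)=10619863, p(78)=12132164, p(79)=13848650, p(80)=15796476, p(81)=18004327, p(82)=20506255, p(83)=23338469, p(84)=26543660, p(85)=30167357, p(86)=34262962, p(87)=38887673, p(88)=44108109, p(89)=49995925, p(90)=56634173, p(91)=64112359, p(92)=72533807, p(93)=82010177, p(94)=92669720, p(95)=104651419, p(96)=118114304, p(97)=133230930, p(98)=150198136, p(99)=169229875, p(100)=190569292, p(101)=214481126, p(102)=241265379, p(103)=271248950, p(104)=304801365, p(105)=342325709, p(106)=384276336, p(107)=431149389, p(108)=483502844, p(109)=541946240, p(110)=607163746, p(111)=679903203, p(112)=761002156, p(113)=851376628, p(114)=952050665, p(115)=1064144451, p(116)=1188908248, p(117)=1327710076, p(118)=1482074143, p(119)=1653668665, p(120)=1844349560, p(121)=2056148051, p(122)=2291320912, p(123)=2552338241, p(124)=2841940500, p(125)=3163127352, p(126)=3519222692, p(127)=3913864295, p(128)=4351078600, p(129)=4835271870, p(130)=5371315400, p(131)=5964539504, p(132)=6620830889, p(133)=7346629512, p(134)=8149040695, p(135)=9035836076, p(136)=10015581680, p(137)=11097645016, p(138)=12292341831, p(139)=13610949895, p(140)=15065878135, p(141)=16670689208, p(142)=18440293320, p(143)=20390982757, p(144)=22540654445, p(145)=24908858009, p(146)=27517052599, p(147)=30388671978, p(148)=33549419497, p(149)=37027355200, p(150)=40853235313, p(151)=45060624582, p(152)=49686288421, p(153)=54770336324, p(154)=60356673280, p(155)=66493182097, p(156)=73232243759, p(157)=80630964769, p(158)=88751778802, p(159)=97662728555, p(160)=107438159466, p(161)=118159068427, p(162)=129913904637, p(163)=142798995930, p(164)=156919475295, p(165)=172389800255, p(166)=189334822579, p(167)=207890420102, p(168)=228204732751, p(169)=250438925115.
Final step: p(170) = p(169) + p(168) - p(165) - p(163) + p(158) + p(155) - p(148) - p(144) + p(135) + p(130) - p(119) - p(113) + p(100) + p(93) - p(78) - p(70) + p(53) + p(44) - p(25) - p(15)
= 250438925115 + 228204732751 - 172389800255 - 142798995930 + 88751778802 + 66493182097 - 33549419497 - 22540654445 + 9035836076 + 5371315400 - 1653668665 - 851376628 + 190569292 + 82010177 - 12132164 - 4087968 + 329931 + 75175 - 1958 - 176
= 274768617130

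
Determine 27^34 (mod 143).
53

Repeated squaring. Binary of 34 = 100010.
27^1 ≡ 27 (mod 143); 27^2 ≡ 14 (mod 143); 27^4 ≡ 53 (mod 143); 27^8 ≡ 92 (mod 143); 27^16 ≡ 27 (mod 143); 27^32 ≡ 14 (mod 143)
27^34 = 27^2 × 27^32 ≡ 53 (mod 143)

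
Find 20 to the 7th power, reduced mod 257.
192

Repeated squaring. Binary of 7 = 111.
20^1 ≡ 20 (mod 257); 20^2 ≡ 143 (mod 257); 20^4 ≡ 146 (mod 257)
20^7 = 20^1 × 20^2 × 20^4 ≡ 192 (mod 257)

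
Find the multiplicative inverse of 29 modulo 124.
77

gcd(29, 124) = 1, so the inverse exists.
Extended Euclidean algorithm on (124, 29):
124 = 4 × 29 + 8  ⟹  8 = (1)·124 + (-4)·29
29 = 3 × 8 + 5  ⟹  5 = (-3)·124 + (13)·29
8 = 1 × 5 + 3  ⟹  3 = (4)·124 + (-17)·29
5 = 1 × 3 + 2  ⟹  2 = (-7)·124 + (30)·29
3 = 1 × 2 + 1  ⟹  1 = (11)·124 + (-47)·29
So (-47)·29 ≡ 1 (mod 124), i.e. 29^(-1) ≡ -47 ≡ 77 (mod 124).
Check: 29 × 77 = 2233 ≡ 1 (mod 124)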